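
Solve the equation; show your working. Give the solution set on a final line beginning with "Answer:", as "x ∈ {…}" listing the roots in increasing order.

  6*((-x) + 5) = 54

Step 1. [6*((-x) + 5) = 54] 6 out front; divide by 6. So div: (-x) + 5 = 9.
Step 2. [(-x) + 5 = 9] +5 is outermost — subtract 5 both sides. So sub: -x = 4.
Step 3. [-x = 4] leading − — multiply by −1. So neg: x = -4.

Answer: x ∈ {-4}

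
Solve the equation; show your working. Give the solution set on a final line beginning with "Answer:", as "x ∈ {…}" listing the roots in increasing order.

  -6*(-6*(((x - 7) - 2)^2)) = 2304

Step 1. [-6*(-6*(((x - 7) - 2)^2)) = 2304] leading coefficient -6: divide by -6. So div: -6*(((x - 7) - 2)^2) = -384.
Step 2. [-6*(((x - 7) - 2)^2) = -384] leading coefficient -6: divide by -6, so div: ((x - 7) - 2)^2 = 64.
Step 3. [((x - 7) - 2)^2 = 64] 64 ≥ 0, LHS is (·)² — take ±√ ⇒ sqrt: (x - 7) - 2 = 8 or -8.
Step 4. [(x - 7) - 2 = 8 or -8] the outer -2 inverts by adding 2. So sub: x - 7 = 10 or -6.
Step 5. [x - 7 = 10 or -6] -7 is outermost — add 7 both sides. So sub: x = 17 or 1.

Answer: x ∈ {1, 17}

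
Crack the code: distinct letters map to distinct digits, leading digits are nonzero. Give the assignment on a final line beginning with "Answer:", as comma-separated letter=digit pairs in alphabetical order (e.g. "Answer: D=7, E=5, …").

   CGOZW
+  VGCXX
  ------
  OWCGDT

Step 1. [O] O is the leading digit of a 6-digit sum of two 5-digit numbers; the final carry is exactly 1, so O=1.
Step 2. [col 1: W + X ≡ T (mod 10)] several values work for T in column 1 (W + X ≡ T (mod 10), carry-in 0); try T=9, so T=9.
Step 3. [col 1: W + X ≡ T (mod 10)] no forcing yet in column 1 (carry-in 0); W=2 is free and consistent — try it. So W=2.
Step 4. [col 1: W + X ≡ T (mod 10)] column 1: given W=2, T=9, carry-in 0, and digits 1,2,9 already taken and all letters distinct, W+X≡T (mod 10) forces X=7. So X=7.
Step 5. [col 2: Z + X ≡ D (mod 10)] several values work for Z in column 2 (Z + X ≡ D (mod 10), carry-in 0); try Z=3. So Z=3.
Step 6. [col 2: Z + X ≡ D (mod 10)] column 2: given Z=3, X=7, carry-in 0, and digits 1,2,3,7,9 already taken and all letters distinct, Z+X≡D (mod 10) forces D=0 ⇒ D=0.
Step 7. [col 3: O + C ≡ G (mod 10)] G=8 is one option consistent with column 3 (O + C ≡ G (mod 10), carry-in 1) — take it. So G=8.
Step 8. [col 3: O + C ≡ G (mod 10)] in column 3 we have O+C≡G with carry-in 1; given O=1, G=8 and digits 0,1,2,3,7,8,9 already taken and all letters distinct, that pins C to 6 ⇒ C=6.
Step 9. [col 5: C + V ≡ W (mod 10)] column 5 reads C+V+carry(1)=W with C=6, W=2; with digits 0,1,2,3,6,7,8,9 already taken and all letters distinct, the only value for V is 5 ⇒ V=5.

Answer: C=6, D=0, G=8, O=1, T=9, V=5, W=2, X=7, Z=3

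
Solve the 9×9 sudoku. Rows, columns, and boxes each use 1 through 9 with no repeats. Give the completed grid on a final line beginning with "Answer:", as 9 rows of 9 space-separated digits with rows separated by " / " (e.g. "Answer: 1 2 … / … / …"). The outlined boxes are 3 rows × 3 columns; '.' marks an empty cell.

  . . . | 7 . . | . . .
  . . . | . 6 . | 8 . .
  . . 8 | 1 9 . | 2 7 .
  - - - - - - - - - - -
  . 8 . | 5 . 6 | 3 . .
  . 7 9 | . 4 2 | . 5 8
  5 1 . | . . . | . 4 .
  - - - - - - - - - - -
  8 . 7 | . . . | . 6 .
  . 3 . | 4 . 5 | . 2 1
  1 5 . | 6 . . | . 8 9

Step 1. [r7c9∈{3,4,5}] r7c9 is the only open cell in box 9 admitting 3. So r7c9=3.
Step 2. [r1c5∈{2,3,5,8}] r1c5 is the only open cell in col 5 admitting 5. So r1c5=5.
Step 3. [r2c4∈{2,3}] in box 2, 2 fits only at r2c4 ⇒ r2c4=2.
Step 4. [r6c4∈{3,8,9}] r6c4 is the only open cell in col 4 admitting 8 ⇒ r6c4=8.
Step 5. [r2c3∈{1,3,4,5}] 5 has one home in col 3: r2c3 ⇒ r2c3=5.
Step 6. [r1c3∈{1,2,3,4,6}] r1c3 is the only open cell in col 3 admitting 1 ⇒ r1c3=1.
Step 7. [r2c9∈{4}] r2c9 is down to just 4, so r2c9=4.
Step 8. [r2c6∈{3}] nothing but 3 survives at r2c6, so r2c6=3.
Step 9. [r2c2∈{9}] only 9 remains possible at r2c2, so r2c2=9.
Step 10. [r1c9∈{6}] r1c9's peers cover all but 6 ⇒ r1c9=6.
Step 11. [r6c3∈{2,3,6}] across col 3, 3 lands solely at r6c3 ⇒ r6c3=3.
Step 12. [r6c5∈{7}] r6c5 has the single candidate 7 ⇒ r6c5=7.
Step 13. [r4c8∈{1,9}] 9 has one home in row 4: r4c8, so r4c8=9.
Step 14. [r3c6∈{4}] r3c6's peers cover all but 4, so r3c6=4.
Step 15. [r5c1∈{6}] only 6 remains possible at r5c1. So r5c1=6.
Step 16. [r7c6∈{1,9}] in col 6, 1 fits only at r7c6. So r7c6=1.
Step 17. [r7c5∈{2}] r7c5 is down to just 2. So r7c5=2.
Step 18. [r7c2∈{4}] r7c2's peers cover all but 4. So r7c2=4.
Step 19. [r1c1∈{2,3,4}] across row 1, 4 lands solely at r1c1, so r1c1=4.
Step 20. [r4c1∈{2}] nothing but 2 survives at r4c1. So r4c1=2.
Step 21. [r9c6∈{7}] r9c6's peers cover all but 7 ⇒ r9c6=7.
Step 22. [r1c2∈{2}] r1c2 has the single candidate 2. So r1c2=2.
Step 23. [r9c7∈{4}] only 4 remains possible at r9c7. So r9c7=4.
Step 24. [r3c2∈{6}] nothing but 6 survives at r3c2. So r3c2=6.
Step 25. [r6c9∈{2}] r6c9 has the single candidate 2 ⇒ r6c9=2.
Step 26. [r8c5∈{8}] r8c5 is down to just 8 ⇒ r8c5=8.
Step 27. [r4c5∈{1}] only 1 remains possible at r4c5, so r4c5=1.
Step 28. [r9c3∈{2}] r9c3 is down to just 2. So r9c3=2.
Step 29. [r1c7∈{9}] r1c7 has the single candidate 9, so r1c7=9.
Step 30. [r2c1∈{7}] r2c1 is down to just 7 ⇒ r2c1=7.
Step 31. [r1c6∈{8}] nothing but 8 survives at r1c6 ⇒ r1c6=8.
Step 32. [r1c8∈{3}] nothing but 3 survives at r1c8. So r1c8=3.
Step 33. [r7c7∈{5}] r7c7 is down to just 5 ⇒ r7c7=5.
Step 34. [r2c8∈{1}] r2c8's peers cover all but 1 ⇒ r2c8=1.
Step 35. [r3c1∈{3}] only 3 remains possible at r3c1 ⇒ r3c1=3.
Step 36. [r9c5∈{3}] r9c5 is down to just 3. So r9c5=3.
Step 37. [r8c1∈{9}] r8c1's peers cover all but 9, so r8c1=9.
Step 38. [r4c3∈{4}] only 4 remains possible at r4c3, so r4c3=4.
Step 39. [r7c4∈{9}] nothing but 9 survives at r7c4 ⇒ r7c4=9.
Step 40. [r4c9∈{7}] r4c9's peers cover all but 7. So r4c9=7.
Step 41. [r6c6∈{9}] r6c6's peers cover all but 9, so r6c6=9.
Step 42. [r3c9∈{5}] r3c9's peers cover all but 5. So r3c9=5.
Step 43. [r8c3∈{6}] r8c3 has the single candidate 6 ⇒ r8c3=6.
Step 44. [r5c7∈{1}] r5c7's peers cover all but 1 ⇒ r5c7=1.
Step 45. [r6c7∈{6}] only 6 remains possible at r6c7, so r6c7=6.
Step 46. [r5c4∈{3}] r5c4's peers cover all but 3 ⇒ r5c4=3.
Step 47. [r8c7∈{7}] r8c7 is down to just 7 ⇒ r8c7=7.

Answer: 4 2 1 7 5 8 9 3 6 / 7 9 5 2 6 3 8 1 4 / 3 6 8 1 9 4 2 7 5 / 2 8 4 5 1 6 3 9 7 / 6 7 9 3 4 2 1 5 8 / 5 1 3 8 7 9 6 4 2 / 8 4 7 9 2 1 5 6 3 / 9 3 6 4 8 5 7 2 1 / 1 5 2 6 3 7 4 8 9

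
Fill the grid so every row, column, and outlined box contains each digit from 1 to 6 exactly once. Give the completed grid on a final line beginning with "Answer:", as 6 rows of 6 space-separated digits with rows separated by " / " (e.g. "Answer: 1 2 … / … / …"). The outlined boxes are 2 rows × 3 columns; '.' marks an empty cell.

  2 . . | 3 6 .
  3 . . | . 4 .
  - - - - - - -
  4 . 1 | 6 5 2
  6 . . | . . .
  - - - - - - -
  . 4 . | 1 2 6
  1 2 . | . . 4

Step 1. [r4c6∈{1,3}] r4c6 is the only open cell in col 6 admitting 3, so r4c6=3.
Step 2. [r6c3∈{3,5,6}] 6 has one home in row 6: r6c3, so r6c3=6.
Step 3. [r2c3∈{5}] nothing but 5 survives at r2c3 ⇒ r2c3=5.
Step 4. [r2c6∈{1}] only 1 remains possible at r2c6 ⇒ r2c6=1.
Step 5. [r5c3∈{3}] r5c3 has the single candidate 3. So r5c3=3.
Step 6. [r1c3∈{4}] r1c3's peers cover all but 4. So r1c3=4.
Step 7. [r4c4∈{4}] only 4 remains possible at r4c4, so r4c4=4.
Step 8. [r1c6∈{5}] only 5 remains possible at r1c6. So r1c6=5.
Step 9. [r4c2∈{5}] nothing but 5 survives at r4c2 ⇒ r4c2=5.
Step 10. [r2c2∈{6}] nothing but 6 survives at r2c2 ⇒ r2c2=6.
Step 11. [r4c3∈{2}] r4c3 is down to just 2, so r4c3=2.
Step 12. [r6c4∈{5}] r6c4's peers cover all but 5. So r6c4=5.
Step 13. [r5c1∈{5}] nothing but 5 survives at r5c1 ⇒ r5c1=5.
Step 14. [r3c2∈{3}] r3c2's peers cover all but 3, so r3c2=3.
Step 15. [r6c5∈{3}] r6c5 has the single candidate 3 ⇒ r6c5=3.
Step 16. [r2c4∈{2}] r2c4's peers cover all but 2, so r2c4=2.
Step 17. [r4c5∈{1}] nothing but 1 survives at r4c5 ⇒ r4c5=1.
Step 18. [r1c2∈{1}] r1c2 has the single candidate 1. So r1c2=1.

Answer: 2 1 4 3 6 5 / 3 6 5 2 4 1 / 4 3 1 6 5 2 / 6 5 2 4 1 3 / 5 4 3 1 2 6 / 1 2 6 5 3 4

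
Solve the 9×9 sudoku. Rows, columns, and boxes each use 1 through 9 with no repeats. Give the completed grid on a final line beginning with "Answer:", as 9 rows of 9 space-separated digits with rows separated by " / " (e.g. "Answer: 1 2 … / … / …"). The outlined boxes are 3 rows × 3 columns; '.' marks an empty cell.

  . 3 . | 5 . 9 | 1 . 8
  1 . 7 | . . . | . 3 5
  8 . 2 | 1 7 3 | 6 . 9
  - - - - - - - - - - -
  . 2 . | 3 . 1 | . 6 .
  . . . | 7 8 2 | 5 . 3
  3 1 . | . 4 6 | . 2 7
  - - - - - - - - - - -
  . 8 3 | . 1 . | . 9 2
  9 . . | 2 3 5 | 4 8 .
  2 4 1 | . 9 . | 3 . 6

Step 1. [r6c3∈{5,8,9}] row 6 places 5 nowhere but r6c3. So r6c3=5.
Step 2. [r8c3∈{6}] r8c3 is down to just 6, so r8c3=6.
Step 3. [r1c3∈{4}] r1c3 has the single candidate 4. So r1c3=4.
Step 4. [r7c7∈{7}] r7c7 is down to just 7. So r7c7=7.
Step 5. [r1c1∈{6}] r1c1 is down to just 6 ⇒ r1c1=6.
Step 6. [r4c9∈{4}] r4c9's peers cover all but 4 ⇒ r4c9=4.
Step 7. [r5c3∈{9}] nothing but 9 survives at r5c3 ⇒ r5c3=9.
Step 8. [r6c7∈{8,9}] 8 has one home in row 6: r6c7. So r6c7=8.
Step 9. [r9c4∈{8}] r9c4 has the single candidate 8 ⇒ r9c4=8.
Step 10. [r2c5∈{2,6}] col 5 places 6 nowhere but r2c5, so r2c5=6.
Step 11. [r7c6∈{4}] nothing but 4 survives at r7c6 ⇒ r7c6=4.
Step 12. [r4c1∈{7}] r4c1 is down to just 7, so r4c1=7.
Step 13. [r9c6∈{7}] r9c6 has the single candidate 7 ⇒ r9c6=7.
Step 14. [r5c1∈{4}] nothing but 4 survives at r5c1. So r5c1=4.
Step 15. [r4c5∈{5}] r4c5's peers cover all but 5, so r4c5=5.
Step 16. [r2c4∈{4}] only 4 remains possible at r2c4. So r2c4=4.
Step 17. [r8c2∈{7}] r8c2 is down to just 7 ⇒ r8c2=7.
Step 18. [r4c3∈{8}] r4c3 has the single candidate 8. So r4c3=8.
Step 19. [r2c6∈{8}] only 8 remains possible at r2c6. So r2c6=8.
Step 20. [r1c8∈{7}] only 7 remains possible at r1c8. So r1c8=7.
Step 21. [r3c2∈{5}] only 5 remains possible at r3c2, so r3c2=5.
Step 22. [r7c4∈{6}] only 6 remains possible at r7c4 ⇒ r7c4=6.
Step 23. [r9c8∈{5}] only 5 remains possible at r9c8. So r9c8=5.
Step 24. [r5c2∈{6}] r5c2's peers cover all but 6. So r5c2=6.
Step 25. [r8c9∈{1}] r8c9's peers cover all but 1 ⇒ r8c9=1.
Step 26. [r2c2∈{9}] only 9 remains possible at r2c2. So r2c2=9.
Step 27. [r5c8∈{1}] r5c8 is down to just 1. So r5c8=1.
Step 28. [r1c5∈{2}] r1c5's peers cover all but 2. So r1c5=2.
Step 29. [r4c7∈{9}] only 9 remains possible at r4c7. So r4c7=9.
Step 30. [r3c8∈{4}] only 4 remains possible at r3c8. So r3c8=4.
Step 31. [r2c7∈{2}] r2c7's peers cover all but 2. So r2c7=2.
Step 32. [r6c4∈{9}] r6c4's peers cover all but 9. So r6c4=9.
Step 33. [r7c1∈{5}] r7c1 is down to just 5. So r7c1=5.

Answer: 6 3 4 5 2 9 1 7 8 / 1 9 7 4 6 8 2 3 5 / 8 5 2 1 7 3 6 4 9 / 7 2 8 3 5 1 9 6 4 / 4 6 9 7 8 2 5 1 3 / 3 1 5 9 4 6 8 2 7 / 5 8 3 6 1 4 7 9 2 / 9 7 6 2 3 5 4 8 1 / 2 4 1 8 9 7 3 5 6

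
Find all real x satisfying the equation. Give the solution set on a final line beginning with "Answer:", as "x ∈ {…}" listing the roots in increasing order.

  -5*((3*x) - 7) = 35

Step 1. [-5*((3*x) - 7) = 35] -5·(inner) — divide through by -5, so div: (3*x) - 7 = -7.
Step 2. [(3*x) - 7 = -7] add 7: x sits inside (… - 7) ⇒ sub: 3*x = 0.
Step 3. [3*x = 0] 3 out front; divide by 3 ⇒ div: x = 0.

Answer: x ∈ {0}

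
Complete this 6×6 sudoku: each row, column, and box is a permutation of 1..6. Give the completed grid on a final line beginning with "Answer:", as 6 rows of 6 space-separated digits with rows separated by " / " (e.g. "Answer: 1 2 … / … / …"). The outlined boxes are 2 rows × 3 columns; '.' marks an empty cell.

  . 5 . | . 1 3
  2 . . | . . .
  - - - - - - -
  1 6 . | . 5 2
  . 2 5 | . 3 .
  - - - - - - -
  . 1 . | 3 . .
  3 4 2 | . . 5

Step 1. [r3c4∈{4}] r3c4's peers cover all but 4 ⇒ r3c4=4.
Step 2. [r5c3∈{6}] r5c3 is down to just 6, so r5c3=6.
Step 3. [r5c6∈{4}] nothing but 4 survives at r5c6. So r5c6=4.
Step 4. [r2c6∈{6}] r2c6 is down to just 6, so r2c6=6.
Step 5. [r2c3∈{1,3,4}] across row 2, 1 lands solely at r2c3, so r2c3=1.
Step 6. [r6c4∈{1,6}] in row 6, 1 fits only at r6c4, so r6c4=1.
Step 7. [r4c1∈{4}] r4c1's peers cover all but 4. So r4c1=4.
Step 8. [r1c3∈{4}] nothing but 4 survives at r1c3. So r1c3=4.
Step 9. [r2c4∈{5}] r2c4's peers cover all but 5. So r2c4=5.
Step 10. [r5c5∈{2}] r5c5's peers cover all but 2 ⇒ r5c5=2.
Step 11. [r6c5∈{6}] only 6 remains possible at r6c5 ⇒ r6c5=6.
Step 12. [r5c1∈{5}] r5c1 has the single candidate 5, so r5c1=5.
Step 13. [r1c4∈{2}] r1c4 has the single candidate 2 ⇒ r1c4=2.
Step 14. [r3c3∈{3}] r3c3 is down to just 3, so r3c3=3.
Step 15. [r2c2∈{3}] r2c2 is down to just 3. So r2c2=3.
Step 16. [r1c1∈{6}] nothing but 6 survives at r1c1 ⇒ r1c1=6.
Step 17. [r4c6∈{1}] r4c6 is down to just 1. So r4c6=1.
Step 18. [r2c5∈{4}] r2c5's peers cover all but 4 ⇒ r2c5=4.
Step 19. [r4c4∈{6}] r4c4's peers cover all but 6. So r4c4=6.

Answer: 6 5 4 2 1 3 / 2 3 1 5 4 6 / 1 6 3 4 5 2 / 4 2 5 6 3 1 / 5 1 6 3 2 4 / 3 4 2 1 6 5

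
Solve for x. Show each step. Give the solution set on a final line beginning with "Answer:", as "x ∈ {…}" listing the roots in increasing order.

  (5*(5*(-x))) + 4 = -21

Step 1. [(5*(5*(-x))) + 4 = -21] the outer +4 inverts by subtracting 4. So sub: 5*(5*(-x)) = -25.
Step 2. [5*(5*(-x)) = -25] 5 out front; divide by 5, so div: 5*(-x) = -5.
Step 3. [5*(-x) = -5] LHS = 5·(…); ÷5 both sides, so div: -x = -1.
Step 4. [-x = -1] flip signs both sides, so neg: x = 1.

Answer: x ∈ {1}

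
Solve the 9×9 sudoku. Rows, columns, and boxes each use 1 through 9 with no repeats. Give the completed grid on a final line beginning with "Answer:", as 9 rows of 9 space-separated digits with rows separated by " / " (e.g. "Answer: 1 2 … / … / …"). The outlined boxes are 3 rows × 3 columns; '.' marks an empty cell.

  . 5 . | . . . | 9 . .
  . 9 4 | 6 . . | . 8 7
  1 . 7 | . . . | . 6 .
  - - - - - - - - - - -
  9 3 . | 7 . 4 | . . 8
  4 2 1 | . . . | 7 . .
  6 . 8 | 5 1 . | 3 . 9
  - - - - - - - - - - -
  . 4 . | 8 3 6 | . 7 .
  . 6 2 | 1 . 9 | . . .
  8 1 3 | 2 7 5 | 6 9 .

Step 1. [r8c5∈{4}] only 4 remains possible at r8c5 ⇒ r8c5=4.
Step 2. [r3c7∈{2,4,5}] across col 7, 4 lands solely at r3c7. So r3c7=4.
Step 3. [r6c6∈{2}] only 2 remains possible at r6c6, so r6c6=2.
Step 4. [r7c1∈{5}] r7c1's peers cover all but 5, so r7c1=5.
Step 5. [r5c8∈{5}] r5c8's peers cover all but 5, so r5c8=5.
Step 6. [r1c6∈{1,3,7,8}] r1c6 is the only open cell in row 1 admitting 7 ⇒ r1c6=7.
Step 7. [r1c5∈{2,8}] 8 has one home in row 1: r1c5. So r1c5=8.
Step 8. [r3c6∈{3}] nothing but 3 survives at r3c6, so r3c6=3.
Step 9. [r2c1∈{2,3}] 3 has one home in row 2: r2c1 ⇒ r2c1=3.
Step 10. [r1c1∈{2}] r1c1 is down to just 2, so r1c1=2.
Step 11. [r3c4∈{9}] r3c4 has the single candidate 9 ⇒ r3c4=9.
Step 12. [r8c8∈{3}] only 3 remains possible at r8c8, so r8c8=3.
Step 13. [r1c8∈{1}] only 1 remains possible at r1c8. So r1c8=1.
Step 14. [r8c9∈{5}] r8c9's peers cover all but 5. So r8c9=5.
Step 15. [r3c9∈{2}] r3c9's peers cover all but 2. So r3c9=2.
Step 16. [r4c7∈{1,2}] across row 4, 1 lands solely at r4c7 ⇒ r4c7=1.
Step 17. [r5c5∈{6,9}] across row 5, 9 lands solely at r5c5. So r5c5=9.
Step 18. [r3c5∈{5}] only 5 remains possible at r3c5 ⇒ r3c5=5.
Step 19. [r2c7∈{5}] r2c7's peers cover all but 5, so r2c7=5.
Step 20. [r5c6∈{8}] only 8 remains possible at r5c6. So r5c6=8.
Step 21. [r7c9∈{1}] only 1 remains possible at r7c9, so r7c9=1.
Step 22. [r8c1∈{7}] r8c1 is down to just 7, so r8c1=7.
Step 23. [r5c9∈{6}] r5c9 has the single candidate 6, so r5c9=6.
Step 24. [r9c9∈{4}] r9c9 has the single candidate 4. So r9c9=4.
Step 25. [r6c8∈{4}] nothing but 4 survives at r6c8, so r6c8=4.
Step 26. [r4c8∈{2}] r4c8's peers cover all but 2. So r4c8=2.
Step 27. [r2c5∈{2}] nothing but 2 survives at r2c5, so r2c5=2.
Step 28. [r4c3∈{5}] r4c3 has the single candidate 5, so r4c3=5.
Step 29. [r1c9∈{3}] r1c9 has the single candidate 3 ⇒ r1c9=3.
Step 30. [r1c4∈{4}] r1c4 is down to just 4. So r1c4=4.
Step 31. [r7c3∈{9}] nothing but 9 survives at r7c3. So r7c3=9.
Step 32. [r1c3∈{6}] only 6 remains possible at r1c3, so r1c3=6.
Step 33. [r2c6∈{1}] r2c6 has the single candidate 1 ⇒ r2c6=1.
Step 34. [r8c7∈{8}] only 8 remains possible at r8c7 ⇒ r8c7=8.
Step 35. [r6c2∈{7}] only 7 remains possible at r6c2 ⇒ r6c2=7.
Step 36. [r7c7∈{2}] nothing but 2 survives at r7c7 ⇒ r7c7=2.
Step 37. [r4c5∈{6}] r4c5 is down to just 6, so r4c5=6.
Step 38. [r3c2∈{8}] r3c2's peers cover all but 8 ⇒ r3c2=8.
Step 39. [r5c4∈{3}] nothing but 3 survives at r5c4. So r5c4=3.

Answer: 2 5 6 4 8 7 9 1 3 / 3 9 4 6 2 1 5 8 7 / 1 8 7 9 5 3 4 6 2 / 9 3 5 7 6 4 1 2 8 / 4 2 1 3 9 8 7 5 6 / 6 7 8 5 1 2 3 4 9 / 5 4 9 8 3 6 2 7 1 / 7 6 2 1 4 9 8 3 5 / 8 1 3 2 7 5 6 9 4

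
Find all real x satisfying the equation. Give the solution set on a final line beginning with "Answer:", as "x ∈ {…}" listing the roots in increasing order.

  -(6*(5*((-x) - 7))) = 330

Step 1. [-(6*(5*((-x) - 7))) = 330] flip signs both sides, so neg: 6*(5*((-x) - 7)) = -330.
Step 2. [6*(5*((-x) - 7)) = -330] 6 out front; divide by 6, so div: 5*((-x) - 7) = -55.
Step 3. [5*((-x) - 7) = -55] LHS = 5·(…); ÷5 both sides ⇒ div: (-x) - 7 = -11.
Step 4. [(-x) - 7 = -11] peel the -7: add 7 from each side, so sub: -x = -4.
Step 5. [-x = -4] flip signs both sides, so neg: x = 4.

Answer: x ∈ {4}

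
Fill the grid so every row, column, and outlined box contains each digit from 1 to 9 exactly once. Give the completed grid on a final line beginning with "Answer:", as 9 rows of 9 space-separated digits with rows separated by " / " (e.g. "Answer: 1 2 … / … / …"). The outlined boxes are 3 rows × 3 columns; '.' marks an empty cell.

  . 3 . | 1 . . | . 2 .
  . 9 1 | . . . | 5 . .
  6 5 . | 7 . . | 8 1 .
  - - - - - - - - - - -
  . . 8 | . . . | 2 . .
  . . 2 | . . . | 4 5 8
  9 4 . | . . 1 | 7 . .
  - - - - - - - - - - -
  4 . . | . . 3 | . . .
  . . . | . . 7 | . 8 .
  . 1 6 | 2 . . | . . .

Step 1. [r4c9∈{1,3,6,9}] r4c9 is the only open cell in box 6 admitting 1, so r4c9=1.
Step 2. [r4c8∈{3,6,9}] 9 has one home in box 6: r4c8 ⇒ r4c8=9.
Step 3. [r6c5∈{2,3,5,6,8}] r6c5 is the only open cell in row 6 admitting 2. So r6c5=2.
Step 4. [r6c4∈{3,5,6,8}] across row 6, 8 lands solely at r6c4. So r6c4=8.
Step 5. [r3c3∈{4}] r3c3 has the single candidate 4 ⇒ r3c3=4.
Step 6. [r1c3∈{7}] nothing but 7 survives at r1c3, so r1c3=7.
Step 7. [r1c1∈{8}] r1c1 is down to just 8, so r1c1=8.
Step 8. [r6c3∈{3,5}] row 6 places 5 nowhere but r6c3. So r6c3=5.
Step 9. [r7c3∈{9}] r7c3 has the single candidate 9 ⇒ r7c3=9.
Step 10. [r8c3∈{3}] r8c3 is down to just 3. So r8c3=3.
Step 11. [r7c2∈{2,7,8}] r7c2 is the only open cell in col 2 admitting 8. So r7c2=8.
Step 12. [r9c1∈{5,7}] r9c1 is the only open cell in box 7 admitting 7 ⇒ r9c1=7.
Step 13. [r7c9∈{2,5,6,7}] 2 has one home in row 7: r7c9. So r7c9=2.
Step 14. [r8c1∈{2,5}] col 1 places 5 nowhere but r8c1. So r8c1=5.
Step 15. [r9c9∈{3,4,5,9}] col 9 places 5 nowhere but r9c9. So r9c9=5.
Step 16. [r2c9∈{3,4,6,7}] col 9 places 7 nowhere but r2c9, so r2c9=7.
Step 17. [r4c1∈{3}] r4c1 has the single candidate 3 ⇒ r4c1=3.
Step 18. [r3c6∈{2,9}] in row 3, 2 fits only at r3c6. So r3c6=2.
Step 19. [r9c7∈{3,9}] r9c7 is the only open cell in col 7 admitting 3 ⇒ r9c7=3.
Step 20. [r9c8∈{4}] r9c8's peers cover all but 4. So r9c8=4.
Step 21. [r1c9∈{4,6,9}] in col 9, 4 fits only at r1c9. So r1c9=4.
Step 22. [r8c5∈{1,4,6,9}] the pair r9c5,r9c6 in box 8 locks {8,9} between them. So r8c5≠9.
Step 23. [r8c4∈{4,6,9}] the pair r9c5,r9c6 in box 8 locks {8,9} between them, so r8c4≠9.
Step 24. [r5c4∈{3,6,9}] across col 4, 9 lands solely at r5c4 ⇒ r5c4=9.
Step 25. [r5c6∈{6}] r5c6 has the single candidate 6. So r5c6=6.
Step 26. [r2c4∈{3,4,6}] in col 4, 3 fits only at r2c4. So r2c4=3.
Step 27. [r2c8∈{6}] r2c8's peers cover all but 6. So r2c8=6.
Step 28. [r1c7∈{9}] nothing but 9 survives at r1c7 ⇒ r1c7=9.
Step 29. [r1c5∈{5,6}] 6 has one home in row 1: r1c5. So r1c5=6.
Step 30. [r5c2∈{7}] r5c2 is down to just 7, so r5c2=7.
Step 31. [r6c9∈{3,6}] across row 6, 6 lands solely at r6c9. So r6c9=6.
Step 32. [r4c5∈{4,5,7}] in row 4, 7 fits only at r4c5 ⇒ r4c5=7.
Step 33. [r9c6∈{8,9}] 9 has one home in col 6: r9c6, so r9c6=9.
Step 34. [r2c6∈{4,8}] in col 6, 8 fits only at r2c6. So r2c6=8.
Step 35. [r4c6∈{4,5}] col 6 places 4 nowhere but r4c6 ⇒ r4c6=4.
Step 36. [r7c5∈{1,5}] r7c5 is the only open cell in col 5 admitting 5. So r7c5=5.
Step 37. [r7c7∈{1,6}] 1 has one home in row 7: r7c7, so r7c7=1.
Step 38. [r8c4∈{4,6}] r8c4 is the only open cell in col 4 admitting 4 ⇒ r8c4=4.
Step 39. [r4c4∈{5}] r4c4 has the single candidate 5 ⇒ r4c4=5.
Step 40. [r4c2∈{6}] r4c2 has the single candidate 6, so r4c2=6.
Step 41. [r3c5∈{9}] r3c5's peers cover all but 9, so r3c5=9.
Step 42. [r1c6∈{5}] only 5 remains possible at r1c6 ⇒ r1c6=5.
Step 43. [r8c5∈{1}] nothing but 1 survives at r8c5 ⇒ r8c5=1.
Step 44. [r3c9∈{3}] r3c9 has the single candidate 3, so r3c9=3.
Step 45. [r2c5∈{4}] only 4 remains possible at r2c5. So r2c5=4.
Step 46. [r7c4∈{6}] nothing but 6 survives at r7c4. So r7c4=6.
Step 47. [r7c8∈{7}] r7c8 is down to just 7 ⇒ r7c8=7.
Step 48. [r8c7∈{6}] nothing but 6 survives at r8c7 ⇒ r8c7=6.
Step 49. [r6c8∈{3}] r6c8's peers cover all but 3, so r6c8=3.
Step 50. [r5c1∈{1}] r5c1's peers cover all but 1. So r5c1=1.
Step 51. [r5c5∈{3}] r5c5 has the single candidate 3, so r5c5=3.
Step 52. [r2c1∈{2}] r2c1's peers cover all but 2. So r2c1=2.
Step 53. [r9c5∈{8}] nothing but 8 survives at r9c5. So r9c5=8.
Step 54. [r8c9∈{9}] r8c9 is down to just 9. So r8c9=9.
Step 55. [r8c2∈{2}] r8c2 is down to just 2, so r8c2=2.

Answer: 8 3 7 1 6 5 9 2 4 / 2 9 1 3 4 8 5 6 7 / 6 5 4 7 9 2 8 1 3 / 3 6 8 5 7 4 2 9 1 / 1 7 2 9 3 6 4 5 8 / 9 4 5 8 2 1 7 3 6 / 4 8 9 6 5 3 1 7 2 / 5 2 3 4 1 7 6 8 9 / 7 1 6 2 8 9 3 4 5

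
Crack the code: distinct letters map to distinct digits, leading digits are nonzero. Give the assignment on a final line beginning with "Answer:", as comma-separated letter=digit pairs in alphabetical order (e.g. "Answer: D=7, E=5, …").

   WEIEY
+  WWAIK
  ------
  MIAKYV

Step 1. [col 1: Y + K ≡ V (mod 10)] no forcing yet in column 1 (carry-in 0); Y=7 is free and consistent — try it, so Y=7.
Step 2. [col 1: Y + K ≡ V (mod 10)] several values work for K in column 1 (Y + K ≡ V (mod 10), carry-in 0); try K=5, so K=5.
Step 3. [M] adding two 5-digit numbers gives at most 5+1 digits, and here it does — M is that final carry and must be 1 ⇒ M=1.
Step 4. [col 1: Y + K ≡ V (mod 10)] column 1 reads Y+K+carry(0)=V with Y=7, K=5; with digits 1,5,7 already taken and all letters distinct, the only value for V is 2 ⇒ V=2.
Step 5. [col 2: E + I ≡ Y (mod 10)] column 2 (E + I ≡ Y (mod 10), carry-in 1) doesn't pin E yet; pick E=0 and continue. So E=0.
Step 6. [col 2: E + I ≡ Y (mod 10)] column 2: given E=0, Y=7, carry-in 1, and digits 0,1,2,5,7 already taken and all letters distinct, E+I≡Y (mod 10) forces I=6. So I=6.
Step 7. [col 3: I + A ≡ K (mod 10)] column 3: given I=6, K=5, carry-in 0, and digits 0,1,2,5,6,7 already taken and all letters distinct, I+A≡K (mod 10) forces A=9 ⇒ A=9.
Step 8. [col 4: E + W ≡ A (mod 10)] column 4 reads E+W+carry(1)=A with E=0, A=9; with digits 0,1,2,5,6,7,9 already taken and all letters distinct, the only value for W is 8. So W=8.

Answer: A=9, E=0, I=6, K=5, M=1, V=2, W=8, Y=7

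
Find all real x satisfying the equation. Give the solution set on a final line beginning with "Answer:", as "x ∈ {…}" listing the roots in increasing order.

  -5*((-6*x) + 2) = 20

Step 1. [-5*((-6*x) + 2) = 20] divide by the outer -5 ⇒ div: (-6*x) + 2 = -4.
Step 2. [(-6*x) + 2 = -4] peel the +2: subtract 2 from each side ⇒ sub: -6*x = -6.
Step 3. [-6*x = -6] leading coefficient -6: divide by -6 ⇒ div: x = 1.

Answer: x ∈ {1}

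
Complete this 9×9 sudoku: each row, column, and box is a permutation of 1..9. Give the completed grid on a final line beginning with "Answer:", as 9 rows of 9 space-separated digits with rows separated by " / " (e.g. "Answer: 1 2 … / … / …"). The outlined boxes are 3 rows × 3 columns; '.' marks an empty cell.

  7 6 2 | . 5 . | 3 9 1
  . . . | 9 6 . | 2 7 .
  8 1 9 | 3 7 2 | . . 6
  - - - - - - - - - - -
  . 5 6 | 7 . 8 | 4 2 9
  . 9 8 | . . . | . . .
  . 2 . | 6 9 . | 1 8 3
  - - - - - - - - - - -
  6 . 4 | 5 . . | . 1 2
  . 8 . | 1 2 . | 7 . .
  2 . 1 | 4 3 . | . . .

Step 1. [r8c8∈{3,4,5,6}] col 8 places 3 nowhere but r8c8. So r8c8=3.
Step 2. [r5c5∈{1,4}] across col 5, 4 lands solely at r5c5, so r5c5=4.
Step 3. [r2c2∈{3,4}] in col 2, 4 fits only at r2c2, so r2c2=4.
Step 4. [r3c7∈{5}] nothing but 5 survives at r3c7. So r3c7=5.
Step 5. [r5c6∈{1,3,5}] across col 6, 3 lands solely at r5c6 ⇒ r5c6=3.
Step 6. [r8c3∈{5}] r8c3's peers cover all but 5 ⇒ r8c3=5.
Step 7. [r4c1∈{1,3}] in row 4, 3 fits only at r4c1 ⇒ r4c1=3.
Step 8. [r9c2∈{7}] nothing but 7 survives at r9c2, so r9c2=7.
Step 9. [r5c7∈{6}] r5c7 has the single candidate 6 ⇒ r5c7=6.
Step 10. [r9c8∈{5,6}] in col 8, 6 fits only at r9c8. So r9c8=6.
Step 11. [r9c6∈{9}] r9c6's peers cover all but 9, so r9c6=9.
Step 12. [r9c9∈{5,8}] in row 9, 5 fits only at r9c9 ⇒ r9c9=5.
Step 13. [r7c5∈{8}] nothing but 8 survives at r7c5 ⇒ r7c5=8.
Step 14. [r5c4∈{2}] nothing but 2 survives at r5c4, so r5c4=2.
Step 15. [r3c8∈{4}] r3c8 has the single candidate 4 ⇒ r3c8=4.
Step 16. [r2c1∈{5}] r2c1 has the single candidate 5. So r2c1=5.
Step 17. [r5c1∈{1}] r5c1 has the single candidate 1 ⇒ r5c1=1.
Step 18. [r8c6∈{6}] r8c6 has the single candidate 6 ⇒ r8c6=6.
Step 19. [r1c6∈{4}] r1c6 has the single candidate 4. So r1c6=4.
Step 20. [r7c7∈{9}] only 9 remains possible at r7c7, so r7c7=9.
Step 21. [r2c6∈{1}] r2c6 is down to just 1 ⇒ r2c6=1.
Step 22. [r4c5∈{1}] r4c5 is down to just 1 ⇒ r4c5=1.
Step 23. [r2c9∈{8}] nothing but 8 survives at r2c9. So r2c9=8.
Step 24. [r9c7∈{8}] only 8 remains possible at r9c7 ⇒ r9c7=8.
Step 25. [r8c9∈{4}] only 4 remains possible at r8c9, so r8c9=4.
Step 26. [r5c9∈{7}] r5c9 is down to just 7, so r5c9=7.
Step 27. [r8c1∈{9}] r8c1 has the single candidate 9 ⇒ r8c1=9.
Step 28. [r7c2∈{3}] r7c2 has the single candidate 3, so r7c2=3.
Step 29. [r5c8∈{5}] nothing but 5 survives at r5c8. So r5c8=5.
Step 30. [r2c3∈{3}] r2c3 is down to just 3, so r2c3=3.
Step 31. [r6c6∈{5}] r6c6 has the single candidate 5. So r6c6=5.
Step 32. [r6c3∈{7}] nothing but 7 survives at r6c3, so r6c3=7.
Step 33. [r7c6∈{7}] nothing but 7 survives at r7c6, so r7c6=7.
Step 34. [r1c4∈{8}] only 8 remains possible at r1c4 ⇒ r1c4=8.
Step 35. [r6c1∈{4}] r6c1 has the single candidate 4. So r6c1=4.

Answer: 7 6 2 8 5 4 3 9 1 / 5 4 3 9 6 1 2 7 8 / 8 1 9 3 7 2 5 4 6 / 3 5 6 7 1 8 4 2 9 / 1 9 8 2 4 3 6 5 7 / 4 2 7 6 9 5 1 8 3 / 6 3 4 5 8 7 9 1 2 / 9 8 5 1 2 6 7 3 4 / 2 7 1 4 3 9 8 6 5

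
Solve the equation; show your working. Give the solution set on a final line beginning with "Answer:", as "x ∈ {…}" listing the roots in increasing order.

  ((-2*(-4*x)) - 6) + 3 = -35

Step 1. [((-2*(-4*x)) - 6) + 3 = -35] +3 is outermost — subtract 3 both sides ⇒ sub: (-2*(-4*x)) - 6 = -38.
Step 2. [(-2*(-4*x)) - 6 = -38] -2 divides every term; factor it out ⇒ factor: (-4*x) + 3 = 19.
Step 3. [(-4*x) + 3 = 19] +3 is outermost — subtract 3 both sides. So sub: -4*x = 16.
Step 4. [-4*x = 16] leading coefficient -4: divide by -4. So div: x = -4.

Answer: x ∈ {-4}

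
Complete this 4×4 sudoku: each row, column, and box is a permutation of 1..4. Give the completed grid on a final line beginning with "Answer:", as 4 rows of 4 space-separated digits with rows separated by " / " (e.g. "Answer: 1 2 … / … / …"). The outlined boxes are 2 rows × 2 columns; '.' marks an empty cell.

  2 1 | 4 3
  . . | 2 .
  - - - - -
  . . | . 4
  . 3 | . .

Step 1. [r4c3∈{1}] only 1 remains possible at r4c3, so r4c3=1.
Step 2. [r4c1∈{4}] only 4 remains possible at r4c1 ⇒ r4c1=4.
Step 3. [r3c3∈{3}] r3c3's peers cover all but 3, so r3c3=3.
Step 4. [r2c2∈{4}] r2c2 has the single candidate 4. So r2c2=4.
Step 5. [r2c1∈{3}] r2c1 is down to just 3, so r2c1=3.
Step 6. [r2c4∈{1}] r2c4's peers cover all but 1, so r2c4=1.
Step 7. [r4c4∈{2}] r4c4 is down to just 2 ⇒ r4c4=2.
Step 8. [r3c2∈{2}] only 2 remains possible at r3c2, so r3c2=2.
Step 9. [r3c1∈{1}] r3c1 has the single candidate 1 ⇒ r3c1=1.

Answer: 2 1 4 3 / 3 4 2 1 / 1 2 3 4 / 4 3 1 2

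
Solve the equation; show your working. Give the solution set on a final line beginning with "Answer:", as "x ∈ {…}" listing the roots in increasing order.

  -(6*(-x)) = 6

Step 1. [-(6*(-x)) = 6] LHS negated; negate both sides. So neg: 6*(-x) = -6.
Step 2. [6*(-x) = -6] divide by the outer 6. So div: -x = -1.
Step 3. [-x = -1] flip signs both sides ⇒ neg: x = 1.

Answer: x ∈ {1}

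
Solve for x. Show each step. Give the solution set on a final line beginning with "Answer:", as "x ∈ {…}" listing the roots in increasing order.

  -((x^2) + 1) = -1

Step 1. [-((x^2) + 1) = -1] LHS negated; negate both sides ⇒ neg: (x^2) + 1 = 1.
Step 2. [(x^2) + 1 = 1] +1 is outermost — subtract 1 both sides. So sub: x^2 = 0.
Step 3. [x^2 = 0] LHS squared, RHS 0 ≥ 0: apply √ (±), so sqrt: x = 0.

Answer: x ∈ {0}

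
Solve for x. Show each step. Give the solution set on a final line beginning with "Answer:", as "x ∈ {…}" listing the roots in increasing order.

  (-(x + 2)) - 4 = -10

Step 1. [(-(x + 2)) - 4 = -10] the outer -4 inverts by adding 4. So sub: -(x + 2) = -6.
Step 2. [-(x + 2) = -6] leading − — multiply by −1, so neg: x + 2 = 6.
Step 3. [x + 2 = 6] 2 comes off first (subtract 2), so sub: x = 4.

Answer: x ∈ {4}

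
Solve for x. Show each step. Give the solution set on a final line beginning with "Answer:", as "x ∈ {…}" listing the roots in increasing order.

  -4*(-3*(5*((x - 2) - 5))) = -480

Step 1. [-4*(-3*(5*((x - 2) - 5))) = -480] divide by the outer -4 ⇒ div: -3*(5*((x - 2) - 5)) = 120.
Step 2. [-3*(5*((x - 2) - 5)) = 120] divide by the outer -3 ⇒ div: 5*((x - 2) - 5) = -40.
Step 3. [5*((x - 2) - 5) = -40] LHS = 5·(…); ÷5 both sides. So div: (x - 2) - 5 = -8.
Step 4. [(x - 2) - 5 = -8] peel the -5: add 5 from each side. So sub: x - 2 = -3.
Step 5. [x - 2 = -3] the outer -2 inverts by adding 2. So sub: x = -1.

Answer: x ∈ {-1}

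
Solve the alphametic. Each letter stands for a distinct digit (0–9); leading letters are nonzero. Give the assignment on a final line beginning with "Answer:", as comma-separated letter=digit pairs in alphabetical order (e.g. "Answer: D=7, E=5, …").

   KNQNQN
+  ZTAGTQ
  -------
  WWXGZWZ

Step 1. [W] adding two 6-digit numbers gives at most 6+1 digits, and here it does — W is that final carry and must be 1 ⇒ W=1.
Step 2. [col 1: N + Q ≡ Z (mod 10)] several values work for Q in column 1 (N + Q ≡ Z (mod 10), carry-in 0); try Q=5, so Q=5.
Step 3. [col 1: N + Q ≡ Z (mod 10)] several values work for N in column 1 (N + Q ≡ Z (mod 10), carry-in 0); try N=3. So N=3.
Step 4. [col 1: N + Q ≡ Z (mod 10)] from column 1 (N=3, Q=5, carry-in 0, digits 1,3,5 already taken and all letters distinct): Z must equal 8. So Z=8.
Step 5. [col 2: Q + T ≡ W (mod 10)] from column 2 (Q=5, W=1, carry-in 0, digits 1,3,5,8 already taken and all letters distinct): T must equal 6, so T=6.
Step 6. [col 3: N + G ≡ Z (mod 10)] column 3 reads N+G+carry(1)=Z with N=3, Z=8; with digits 1,3,5,6,8 already taken and all letters distinct, the only value for G is 4 ⇒ G=4.
Step 7. [col 4: Q + A ≡ G (mod 10)] column 4: given Q=5, G=4, carry-in 0, and digits 1,3,4,5,6,8 already taken and all letters distinct, Q+A≡G (mod 10) forces A=9 ⇒ A=9.
Step 8. [col 5: N + T ≡ X (mod 10)] in column 5 we have N+T≡X with carry-in 1; given N=3, T=6 and digits 1,3,4,5,6,8,9 already taken and all letters distinct, that pins X to 0 ⇒ X=0.
Step 9. [col 6: K + Z ≡ W (mod 10)] from column 6 (Z=8, W=1, carry-in 1, digits 0,1,3,4,5,6,8,9 already taken and all letters distinct): K must equal 2 ⇒ K=2.

Answer: A=9, G=4, K=2, N=3, Q=5, T=6, W=1, X=0, Z=8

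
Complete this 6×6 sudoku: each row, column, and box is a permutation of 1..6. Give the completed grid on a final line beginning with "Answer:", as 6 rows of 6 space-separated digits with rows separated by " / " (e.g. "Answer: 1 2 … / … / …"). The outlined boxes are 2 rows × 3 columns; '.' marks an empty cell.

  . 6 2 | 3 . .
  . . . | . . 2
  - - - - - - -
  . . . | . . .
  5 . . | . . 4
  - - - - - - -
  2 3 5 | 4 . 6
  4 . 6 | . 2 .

Step 1. [r1c1∈{1}] r1c1's peers cover all but 1, so r1c1=1.
Step 2. [r1c6∈{5}] r1c6 is down to just 5 ⇒ r1c6=5.
Step 3. [r5c5∈{1}] r5c5 has the single candidate 1, so r5c5=1.
Step 4. [r3c6∈{1,3}] col 6 places 1 nowhere but r3c6, so r3c6=1.
Step 5. [r3c5∈{3,5,6}] col 5 places 5 nowhere but r3c5 ⇒ r3c5=5.
Step 6. [r3c1∈{3,6}] 6 has one home in col 1: r3c1 ⇒ r3c1=6.
Step 7. [r3c3∈{3,4}] row 3 places 3 nowhere but r3c3. So r3c3=3.
Step 8. [r3c4∈{2}] nothing but 2 survives at r3c4 ⇒ r3c4=2.
Step 9. [r4c4∈{6}] r4c4's peers cover all but 6 ⇒ r4c4=6.
Step 10. [r2c3∈{4}] only 4 remains possible at r2c3. So r2c3=4.
Step 11. [r6c2∈{1}] only 1 remains possible at r6c2 ⇒ r6c2=1.
Step 12. [r2c4∈{1}] r2c4's peers cover all but 1, so r2c4=1.
Step 13. [r6c6∈{3}] r6c6 has the single candidate 3. So r6c6=3.
Step 14. [r2c5∈{6}] r2c5 is down to just 6. So r2c5=6.
Step 15. [r4c5∈{3}] r4c5's peers cover all but 3 ⇒ r4c5=3.
Step 16. [r4c3∈{1}] r4c3 has the single candidate 1 ⇒ r4c3=1.
Step 17. [r3c2∈{4}] r3c2's peers cover all but 4 ⇒ r3c2=4.
Step 18. [r2c2∈{5}] r2c2 has the single candidate 5, so r2c2=5.
Step 19. [r6c4∈{5}] r6c4 is down to just 5, so r6c4=5.
Step 20. [r1c5∈{4}] r1c5 has the single candidate 4, so r1c5=4.
Step 21. [r4c2∈{2}] nothing but 2 survives at r4c2. So r4c2=2.
Step 22. [r2c1∈{3}] only 3 remains possible at r2c1 ⇒ r2c1=3.

Answer: 1 6 2 3 4 5 / 3 5 4 1 6 2 / 6 4 3 2 5 1 / 5 2 1 6 3 4 / 2 3 5 4 1 6 / 4 1 6 5 2 3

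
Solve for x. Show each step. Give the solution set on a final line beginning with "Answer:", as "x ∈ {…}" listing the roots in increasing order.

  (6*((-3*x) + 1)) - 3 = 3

Step 1. [(6*((-3*x) + 1)) - 3 = 3] add 3: x sits inside (… - 3), so sub: 6*((-3*x) + 1) = 6.
Step 2. [6*((-3*x) + 1) = 6] LHS = 6·(…); ÷6 both sides ⇒ div: (-3*x) + 1 = 1.
Step 3. [(-3*x) + 1 = 1] 1 comes off first (subtract 1). So sub: -3*x = 0.
Step 4. [-3*x = 0] divide by the outer -3, so div: x = 0.

Answer: x ∈ {0}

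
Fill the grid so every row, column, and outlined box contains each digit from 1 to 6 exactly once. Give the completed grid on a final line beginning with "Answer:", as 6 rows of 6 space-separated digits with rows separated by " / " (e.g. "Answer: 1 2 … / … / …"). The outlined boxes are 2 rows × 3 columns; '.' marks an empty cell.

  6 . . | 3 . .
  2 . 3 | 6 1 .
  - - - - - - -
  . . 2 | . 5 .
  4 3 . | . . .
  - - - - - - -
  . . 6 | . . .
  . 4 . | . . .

Step 1. [r3c1∈{1}] r3c1's peers cover all but 1. So r3c1=1.
Step 2. [r2c6∈{4,5}] 4 has one home in row 2: r2c6. So r2c6=4.
Step 3. [r1c6∈{2,5}] box 2 places 5 nowhere but r1c6. So r1c6=5.
Step 4. [r5c2∈{1,2,5}] col 2 places 2 nowhere but r5c2. So r5c2=2.
Step 5. [r6c3∈{1,5}] r6c3 is the only open cell in box 5 admitting 1, so r6c3=1.
Step 6. [r3c6∈{3,6}] 3 has one home in row 3: r3c6 ⇒ r3c6=3.
Step 7. [r5c6∈{1}] only 1 remains possible at r5c6, so r5c6=1.
Step 8. [r1c5∈{2}] r1c5 has the single candidate 2, so r1c5=2.
Step 9. [r5c5∈{3,4}] col 5 places 4 nowhere but r5c5, so r5c5=4.
Step 10. [r4c5∈{6}] only 6 remains possible at r4c5 ⇒ r4c5=6.
Step 11. [r5c1∈{3,5}] 3 has one home in row 5: r5c1. So r5c1=3.
Step 12. [r4c6∈{2}] r4c6's peers cover all but 2 ⇒ r4c6=2.
Step 13. [r6c4∈{2,5}] in row 6, 2 fits only at r6c4, so r6c4=2.
Step 14. [r3c2∈{6}] r3c2's peers cover all but 6 ⇒ r3c2=6.
Step 15. [r3c4∈{4}] r3c4's peers cover all but 4. So r3c4=4.
Step 16. [r6c1∈{5}] r6c1's peers cover all but 5, so r6c1=5.
Step 17. [r4c4∈{1}] nothing but 1 survives at r4c4 ⇒ r4c4=1.
Step 18. [r6c6∈{6}] nothing but 6 survives at r6c6, so r6c6=6.
Step 19. [r5c4∈{5}] nothing but 5 survives at r5c4 ⇒ r5c4=5.
Step 20. [r6c5∈{3}] r6c5 is down to just 3. So r6c5=3.
Step 21. [r2c2∈{5}] only 5 remains possible at r2c2 ⇒ r2c2=5.
Step 22. [r1c3∈{4}] only 4 remains possible at r1c3, so r1c3=4.
Step 23. [r4c3∈{5}] r4c3 has the single candidate 5. So r4c3=5.
Step 24. [r1c2∈{1}] r1c2 has the single candidate 1. So r1c2=1.

Answer: 6 1 4 3 2 5 / 2 5 3 6 1 4 / 1 6 2 4 5 3 / 4 3 5 1 6 2 / 3 2 6 5 4 1 / 5 4 1 2 3 6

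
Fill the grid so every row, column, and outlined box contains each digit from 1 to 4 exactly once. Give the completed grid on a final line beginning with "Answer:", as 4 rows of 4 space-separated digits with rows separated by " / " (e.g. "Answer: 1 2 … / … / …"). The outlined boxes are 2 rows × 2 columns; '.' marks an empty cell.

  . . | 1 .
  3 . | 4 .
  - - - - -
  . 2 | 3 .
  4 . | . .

Step 1. [r3c1∈{1}] r3c1 has the single candidate 1, so r3c1=1.
Step 2. [r2c4∈{2}] nothing but 2 survives at r2c4, so r2c4=2.
Step 3. [r1c1∈{2}] r1c1 has the single candidate 2. So r1c1=2.
Step 4. [r1c2∈{4}] only 4 remains possible at r1c2. So r1c2=4.
Step 5. [r1c4∈{3}] nothing but 3 survives at r1c4, so r1c4=3.
Step 6. [r4c4∈{1}] r4c4 has the single candidate 1 ⇒ r4c4=1.
Step 7. [r4c3∈{2}] only 2 remains possible at r4c3. So r4c3=2.
Step 8. [r4c2∈{3}] nothing but 3 survives at r4c2 ⇒ r4c2=3.
Step 9. [r3c4∈{4}] r3c4 has the single candidate 4, so r3c4=4.
Step 10. [r2c2∈{1}] r2c2's peers cover all but 1, so r2c2=1.

Answer: 2 4 1 3 / 3 1 4 2 / 1 2 3 4 / 4 3 2 1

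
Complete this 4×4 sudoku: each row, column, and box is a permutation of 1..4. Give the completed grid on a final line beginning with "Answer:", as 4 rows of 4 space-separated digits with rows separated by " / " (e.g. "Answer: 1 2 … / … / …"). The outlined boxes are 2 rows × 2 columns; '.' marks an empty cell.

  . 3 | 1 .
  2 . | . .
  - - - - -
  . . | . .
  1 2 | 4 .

Step 1. [r3c1∈{3,4}] across col 1, 3 lands solely at r3c1 ⇒ r3c1=3.
Step 2. [r1c1∈{4}] only 4 remains possible at r1c1 ⇒ r1c1=4.
Step 3. [r3c3∈{2}] nothing but 2 survives at r3c3, so r3c3=2.
Step 4. [r4c4∈{3}] only 3 remains possible at r4c4. So r4c4=3.
Step 5. [r3c2∈{4}] r3c2 has the single candidate 4 ⇒ r3c2=4.
Step 6. [r1c4∈{2}] only 2 remains possible at r1c4 ⇒ r1c4=2.
Step 7. [r2c3∈{3}] only 3 remains possible at r2c3 ⇒ r2c3=3.
Step 8. [r2c2∈{1}] nothing but 1 survives at r2c2, so r2c2=1.
Step 9. [r3c4∈{1}] nothing but 1 survives at r3c4 ⇒ r3c4=1.
Step 10. [r2c4∈{4}] r2c4 is down to just 4 ⇒ r2c4=4.

Answer: 4 3 1 2 / 2 1 3 4 / 3 4 2 1 / 1 2 4 3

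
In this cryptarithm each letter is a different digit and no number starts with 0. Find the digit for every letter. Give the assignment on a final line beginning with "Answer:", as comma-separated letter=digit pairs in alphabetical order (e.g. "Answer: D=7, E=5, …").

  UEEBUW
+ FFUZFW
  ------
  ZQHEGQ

Step 1. [col 1: W + W ≡ Q (mod 10)] no forcing yet in column 1 (carry-in 0); Q=2 is free and consistent — try it ⇒ Q=2.
Step 2. [col 1: W + W ≡ Q (mod 10)] several values work for W in column 1 (W + W ≡ Q (mod 10), carry-in 0); try W=1 ⇒ W=1.
Step 3. [col 2: U + F ≡ G (mod 10)] no forcing yet in column 2 (carry-in 0); U=3 is free and consistent — try it, so U=3.
Step 4. [col 2: U + F ≡ G (mod 10)] several values work for G in column 2 (U + F ≡ G (mod 10), carry-in 0); try G=8. So G=8.
Step 5. [col 2: U + F ≡ G (mod 10)] from column 2 (U=3, G=8, carry-in 0, digits 1,2,3,8 already taken and all letters distinct): F must equal 5 ⇒ F=5.
Step 6. [col 3: B + Z ≡ E (mod 10)] no forcing yet in column 3 (carry-in 0); B=7 is free and consistent — try it ⇒ B=7.
Step 7. [col 3: B + Z ≡ E (mod 10)] column 3 reads B+Z+carry(0)=E with B=7; with digits 1,2,3,5,7,8 already taken and all letters distinct, the only value for E is 6, so E=6.
Step 8. [col 3: B + Z ≡ E (mod 10)] column 3: given B=7, E=6, carry-in 0, and digits 1,2,3,5,6,7,8 already taken and all letters distinct, B+Z≡E (mod 10) forces Z=9, so Z=9.
Step 9. [col 4: E + U ≡ H (mod 10)] in column 4 we have E+U≡H with carry-in 1; given E=6, U=3 and digits 1,2,3,5,6,7,8,9 already taken and all letters distinct, that pins H to 0 ⇒ H=0.

Answer: B=7, E=6, F=5, G=8, H=0, Q=2, U=3, W=1, Z=9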